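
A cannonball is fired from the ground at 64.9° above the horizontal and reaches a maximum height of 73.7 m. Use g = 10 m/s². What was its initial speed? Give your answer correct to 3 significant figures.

42.4 m/s

At maximum height v_y = 0, so (v₀ sin θ)² = 2 g H.
v₀ sin 64.9° = √(2 × 10 × 73.7) = 38.39 m/s.
v₀ = 38.39 / sin 64.9° = 38.39 / 0.9056 = 42.4 m/s.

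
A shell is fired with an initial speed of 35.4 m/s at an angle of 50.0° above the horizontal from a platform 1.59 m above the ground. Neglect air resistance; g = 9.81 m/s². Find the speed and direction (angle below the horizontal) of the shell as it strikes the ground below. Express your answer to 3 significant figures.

v_x = 35.4 cos 50.0° = 22.75 m/s (constant).
|v_y| at impact = √((27.12)² + 2×9.81×1.59) = 27.69 m/s.
Speed = √(22.75² + 27.69²) = 35.8 m/s; angle = arctan(27.69/22.75) = 50.6° below horizontal.

35.8 m/s at 50.6° below the horizontal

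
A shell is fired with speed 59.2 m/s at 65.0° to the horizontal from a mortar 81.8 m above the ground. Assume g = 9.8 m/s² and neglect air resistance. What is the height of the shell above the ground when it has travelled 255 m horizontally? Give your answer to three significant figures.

120 m

v_x = 59.2 cos 65.0° = 25.02 m/s, v_y0 = 59.2 sin 65.0° = 53.65 m/s.
Time to reach x = 255 m: t = x / v_x = 255 / 25.02 = 10.19 s.
y = 81.8 + v_y0 t − ½ g t² = 81.8 + 53.65×10.19 − 4.900×10.19² = 120 m.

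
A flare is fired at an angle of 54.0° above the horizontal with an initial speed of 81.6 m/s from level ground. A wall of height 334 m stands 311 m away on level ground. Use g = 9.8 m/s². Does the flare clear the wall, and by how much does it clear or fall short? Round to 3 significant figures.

v_x = 81.6 cos 54.0° = 47.96 m/s; v_y0 = 81.6 sin 54.0° = 66.02 m/s.
Time to reach the wall: t = 311 / 47.96 = 6.485 s.
Height at that point: y = 66.02×6.485 − 4.900×6.485² = 222.1 m.
That is 334 − 222.1 = 112 m below the top of the wall, so the flare does not clear it.

No — it falls 112 m short of clearing the wall.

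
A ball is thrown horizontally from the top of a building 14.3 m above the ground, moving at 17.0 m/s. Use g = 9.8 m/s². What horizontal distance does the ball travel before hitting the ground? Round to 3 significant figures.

Initial vertical velocity is zero, so the fall time comes from h = ½ g t²: t = √(2 × 14.3 / 9.8) = 1.708 s.
Horizontal motion is uniform at 17.0 m/s, so x = 17.0 × 1.708 = 29.0 m.

29.0 m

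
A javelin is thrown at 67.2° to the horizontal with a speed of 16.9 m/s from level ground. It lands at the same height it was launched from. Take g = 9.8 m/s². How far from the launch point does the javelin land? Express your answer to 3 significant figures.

For level ground, R = v₀² sin(2θ) / g.
sin(2 × 67.2°) = sin 134.4° = 0.7145.
R = (16.9)² × 0.7145 / 9.8 = 20.8 m.

20.8 m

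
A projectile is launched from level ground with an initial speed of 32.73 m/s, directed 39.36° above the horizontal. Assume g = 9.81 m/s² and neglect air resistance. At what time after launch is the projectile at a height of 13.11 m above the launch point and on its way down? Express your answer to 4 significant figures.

v_y0 = 32.73 sin 39.36° = 20.757 m/s.
Set y = v_y0 t − ½ g t² = 13.11: 4.905 t² − 20.757 t + 13.11 = 0.
t = [20.757 ± √(430.85 − 257.22)] / 9.81 = (20.757 ± 13.177) / 9.81, giving t = 0.7727 s or t = 3.459 s.
On the way down corresponds to the larger root: t = 3.459 s.

3.459 s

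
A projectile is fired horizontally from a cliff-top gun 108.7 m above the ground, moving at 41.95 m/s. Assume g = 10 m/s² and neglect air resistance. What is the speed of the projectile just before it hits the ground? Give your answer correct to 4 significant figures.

Fall time: t = √(2 × 108.7 / 10) = 4.6626 s.
At impact: v_x = 41.95 m/s (unchanged), v_y = g t = 10 × 4.6626 = 46.626 m/s.
Speed = √(v_x² + v_y²) = √(1759.8 + 2174.0) = 62.72 m/s.

62.72 m/s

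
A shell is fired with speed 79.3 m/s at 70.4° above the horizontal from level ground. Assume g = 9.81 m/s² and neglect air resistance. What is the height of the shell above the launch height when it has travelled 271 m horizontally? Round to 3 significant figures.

v_x = 79.3 cos 70.4° = 26.60 m/s, v_y0 = 79.3 sin 70.4° = 74.71 m/s.
Time to reach x = 271 m: t = x / v_x = 271 / 26.60 = 10.19 s.
y = v_y0 t − ½ g t² = 74.71×10.19 − 4.905×10.19² = 252 m.

252 m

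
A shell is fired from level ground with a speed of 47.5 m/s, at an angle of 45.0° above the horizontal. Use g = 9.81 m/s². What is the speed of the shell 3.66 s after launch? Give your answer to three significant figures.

v_x = 47.5 cos 45.0° = 33.59 m/s (constant).
v_y(t) = 47.5 sin 45.0° − g t = 33.59 − 9.81 × 3.66 = -2.315 m/s.
Speed = √(v_x² + v_y²) = √(1128 + 5.359) = 33.7 m/s.

33.7 m/s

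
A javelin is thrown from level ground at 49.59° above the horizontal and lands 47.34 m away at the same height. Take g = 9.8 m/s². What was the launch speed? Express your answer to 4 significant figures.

On level ground, R = v₀² sin(2θ) / g, so v₀ = √(R g / sin 2θ).
sin(2 × 49.59°) = 0.9872.
v₀ = √(47.34 × 9.8 / 0.9872) = √469.95 = 21.68 m/s.

21.68 m/s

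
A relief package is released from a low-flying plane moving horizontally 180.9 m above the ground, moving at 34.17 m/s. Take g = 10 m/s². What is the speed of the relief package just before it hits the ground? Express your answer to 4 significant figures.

69.18 m/s

Fall time: t = √(2 × 180.9 / 10) = 6.0150 s.
At impact: v_x = 34.17 m/s (unchanged), v_y = g t = 10 × 6.0150 = 60.150 m/s.
Speed = √(v_x² + v_y²) = √(1167.6 + 3618.0) = 69.18 m/s.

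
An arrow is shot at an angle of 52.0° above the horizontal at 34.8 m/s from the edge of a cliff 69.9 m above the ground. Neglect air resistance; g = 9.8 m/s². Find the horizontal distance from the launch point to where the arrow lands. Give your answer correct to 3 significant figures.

Components: v_x = 34.8 cos 52.0° = 21.43 m/s, v_y = 34.8 sin 52.0° = 27.42 m/s.
Vertical: 0 = 69.9 + 27.42 t − ½(9.8) t² ⇒ 4.900 t² − 27.42 t − 69.9 = 0.
t = [27.42 + √(751.9 + 1370)] / 9.800 = 7.498 s.
Horizontal: R = v_x · t = 21.43 × 7.498 = 161 m.

161 m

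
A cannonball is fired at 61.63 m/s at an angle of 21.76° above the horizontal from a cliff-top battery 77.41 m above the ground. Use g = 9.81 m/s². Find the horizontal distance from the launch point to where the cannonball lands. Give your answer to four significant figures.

396.9 m

Components: v_x = 61.63 cos 21.76° = 57.239 m/s, v_y = 61.63 sin 21.76° = 22.847 m/s.
Vertical: 0 = 77.41 + 22.847 t − ½(9.81) t² ⇒ 4.905 t² − 22.847 t − 77.41 = 0.
t = [22.847 + √(521.99 + 1518.8)] / 9.810 = 6.9340 s.
Horizontal: R = v_x · t = 57.239 × 6.9340 = 396.9 m.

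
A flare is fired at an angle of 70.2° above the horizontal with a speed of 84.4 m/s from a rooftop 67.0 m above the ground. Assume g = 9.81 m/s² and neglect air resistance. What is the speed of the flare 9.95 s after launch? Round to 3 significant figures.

v_x = 84.4 cos 70.2° = 28.59 m/s (constant).
v_y(t) = 84.4 sin 70.2° − g t = 79.41 − 9.81 × 9.95 = -18.20 m/s.
Speed = √(v_x² + v_y²) = √(817.4 + 331.2) = 33.9 m/s.

33.9 m/s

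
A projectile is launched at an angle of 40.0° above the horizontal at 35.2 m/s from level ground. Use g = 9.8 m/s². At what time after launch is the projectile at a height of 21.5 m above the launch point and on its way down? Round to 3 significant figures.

3.28 s

v_y0 = 35.2 sin 40.0° = 22.63 m/s.
Set y = v_y0 t − ½ g t² = 21.5: 4.900 t² − 22.63 t + 21.5 = 0.
t = [22.63 ± √(512.1 − 421.4)] / 9.8 = (22.63 ± 9.524) / 9.8, giving t = 1.34 s or t = 3.28 s.
On the way down corresponds to the larger root: t = 3.28 s.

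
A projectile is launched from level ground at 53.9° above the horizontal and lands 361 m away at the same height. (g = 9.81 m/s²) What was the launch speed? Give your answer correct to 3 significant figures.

61.0 m/s

On level ground, R = v₀² sin(2θ) / g, so v₀ = √(R g / sin 2θ).
sin(2 × 53.9°) = 0.9521.
v₀ = √(361 × 9.81 / 0.9521) = √3720 = 61.0 m/s.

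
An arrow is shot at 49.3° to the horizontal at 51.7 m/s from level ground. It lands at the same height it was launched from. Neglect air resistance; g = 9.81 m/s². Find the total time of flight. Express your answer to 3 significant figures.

7.99 s

Vertical component: v_y = 51.7 sin 49.3° = 39.20 m/s.
For a projectile landing at launch height, time of flight is t = 2 v_y / g = 2 × 39.20 / 9.81 = 7.99 s.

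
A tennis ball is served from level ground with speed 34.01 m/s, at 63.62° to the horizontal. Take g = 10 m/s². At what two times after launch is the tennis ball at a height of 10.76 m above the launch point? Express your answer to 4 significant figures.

0.3764 s and 5.717 s

v_y0 = 34.01 sin 63.62° = 30.468 m/s.
Set y = v_y0 t − ½ g t² = 10.76: 5.000 t² − 30.468 t + 10.76 = 0.
t = [30.468 ± √(928.30 − 215.20)] / 10 = (30.468 ± 26.704) / 10, giving t = 0.3764 s or t = 5.717 s.
So the tennis ball is at 10.76 m at t = 0.3764 s (rising) and t = 5.717 s (falling).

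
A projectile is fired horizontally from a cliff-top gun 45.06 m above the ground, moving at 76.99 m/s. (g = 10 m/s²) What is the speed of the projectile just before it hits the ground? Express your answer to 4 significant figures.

82.64 m/s

Fall time: t = √(2 × 45.06 / 10) = 3.0020 s.
At impact: v_x = 76.99 m/s (unchanged), v_y = g t = 10 × 3.0020 = 30.020 m/s.
Speed = √(v_x² + v_y²) = √(5927.5 + 901.20) = 82.64 m/s.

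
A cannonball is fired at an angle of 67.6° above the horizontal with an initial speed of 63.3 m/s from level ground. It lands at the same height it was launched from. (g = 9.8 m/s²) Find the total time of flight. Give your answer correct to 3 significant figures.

Vertical component: v_y = 63.3 sin 67.6° = 58.52 m/s.
For a projectile landing at launch height, time of flight is t = 2 v_y / g = 2 × 58.52 / 9.8 = 11.9 s.

11.9 s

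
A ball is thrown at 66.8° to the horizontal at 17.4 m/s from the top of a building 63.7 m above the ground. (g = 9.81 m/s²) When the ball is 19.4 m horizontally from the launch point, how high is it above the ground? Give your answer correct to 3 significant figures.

v_x = 17.4 cos 66.8° = 6.855 m/s, v_y0 = 17.4 sin 66.8° = 15.99 m/s.
Time to reach x = 19.4 m: t = x / v_x = 19.4 / 6.855 = 2.830 s.
y = 63.7 + v_y0 t − ½ g t² = 63.7 + 15.99×2.830 − 4.905×2.830² = 69.7 m.

69.7 m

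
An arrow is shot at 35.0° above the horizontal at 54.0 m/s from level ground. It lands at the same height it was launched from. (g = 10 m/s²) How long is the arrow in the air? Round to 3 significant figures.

6.19 s

Vertical component: v_y = 54.0 sin 35.0° = 30.97 m/s.
For a projectile landing at launch height, time of flight is t = 2 v_y / g = 2 × 30.97 / 10 = 6.19 s.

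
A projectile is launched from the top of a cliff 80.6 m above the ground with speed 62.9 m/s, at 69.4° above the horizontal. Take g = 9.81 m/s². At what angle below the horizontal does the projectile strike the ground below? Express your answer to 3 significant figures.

v_x = 62.9 cos 69.4° = 22.13 m/s.
At impact |v_y| = √(v_y0² + 2 g h) = √(58.88² + 2×9.81×80.6) = 71.05 m/s.
Angle below horizontal = arctan(|v_y| / v_x) = arctan(71.05 / 22.13) = 72.7°.

72.7°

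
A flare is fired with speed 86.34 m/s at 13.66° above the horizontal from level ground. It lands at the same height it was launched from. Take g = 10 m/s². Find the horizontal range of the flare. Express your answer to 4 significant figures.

342.1 m

Components: v_x = 86.34 cos 13.66° = 83.898 m/s, v_y = 86.34 sin 13.66° = 20.390 m/s.
Time of flight (same landing height): t = 2 v_y / g = 2 × 20.390 / 10 = 4.0780 s.
Range: R = v_x · t = 83.898 × 4.0780 = 342.1 m.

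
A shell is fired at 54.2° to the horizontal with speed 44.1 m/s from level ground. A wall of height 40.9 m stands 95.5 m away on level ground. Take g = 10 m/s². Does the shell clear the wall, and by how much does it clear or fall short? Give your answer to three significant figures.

v_x = 44.1 cos 54.2° = 25.80 m/s; v_y0 = 44.1 sin 54.2° = 35.77 m/s.
Time to reach the wall: t = 95.5 / 25.80 = 3.702 s.
Height at that point: y = 35.77×3.702 − 5.000×3.702² = 63.90 m.
That is 63.90 − 40.9 = 23.0 m above the top of the wall, so the shell clears it.

Yes — it clears the wall by 23.0 m.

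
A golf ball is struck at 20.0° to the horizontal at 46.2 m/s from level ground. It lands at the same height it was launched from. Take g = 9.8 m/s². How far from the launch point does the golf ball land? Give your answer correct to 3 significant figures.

140 m

Components: v_x = 46.2 cos 20.0° = 43.41 m/s, v_y = 46.2 sin 20.0° = 15.80 m/s.
Time of flight (same landing height): t = 2 v_y / g = 2 × 15.80 / 9.8 = 3.224 s.
Range: R = v_x · t = 43.41 × 3.224 = 140 m.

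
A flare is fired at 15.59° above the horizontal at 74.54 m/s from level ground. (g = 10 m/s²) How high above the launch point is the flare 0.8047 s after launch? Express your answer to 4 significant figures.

12.88 m

v_y0 = 74.54 sin 15.59° = 20.033 m/s.
y(t) = v_y0 t − ½ g t² = 20.033×0.8047 − 5.000×0.8047² = 12.88 m.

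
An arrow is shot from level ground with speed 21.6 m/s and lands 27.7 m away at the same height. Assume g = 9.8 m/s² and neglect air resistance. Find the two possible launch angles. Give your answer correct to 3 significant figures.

Level-ground range: R = v₀² sin(2θ)/g ⇒ sin 2θ = R g / v₀² = 27.7×9.8/21.6² = 0.5818.
2θ = arcsin(0.5818) = 35.58° or 180° − 35.58° = 144.42°.
So θ = 17.8° or θ = 72.2°.

17.8° and 72.2°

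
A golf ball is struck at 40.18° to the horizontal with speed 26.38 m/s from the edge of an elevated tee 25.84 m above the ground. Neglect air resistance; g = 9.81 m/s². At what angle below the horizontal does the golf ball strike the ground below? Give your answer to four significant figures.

54.47°

v_x = 26.38 cos 40.18° = 20.155 m/s.
At impact |v_y| = √(v_y0² + 2 g h) = √(17.020² + 2×9.81×25.84) = 28.225 m/s.
Angle below horizontal = arctan(|v_y| / v_x) = arctan(28.225 / 20.155) = 54.47°.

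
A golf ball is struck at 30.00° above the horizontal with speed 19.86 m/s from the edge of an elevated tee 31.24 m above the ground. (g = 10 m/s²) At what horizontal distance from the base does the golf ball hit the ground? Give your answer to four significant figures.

63.34 m

Components: v_x = 19.86 cos 30.00° = 17.199 m/s, v_y = 19.86 sin 30.00° = 9.9300 m/s.
Vertical: 0 = 31.24 + 9.9300 t − ½(10) t² ⇒ 5.000 t² − 9.9300 t − 31.24 = 0.
t = [9.9300 + √(98.605 + 624.80)] / 10.00 = 3.6826 s.
Horizontal: R = v_x · t = 17.199 × 3.6826 = 63.34 m.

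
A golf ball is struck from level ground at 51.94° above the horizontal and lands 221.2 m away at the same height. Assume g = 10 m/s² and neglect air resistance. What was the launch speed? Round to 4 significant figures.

47.73 m/s

On level ground, R = v₀² sin(2θ) / g, so v₀ = √(R g / sin 2θ).
sin(2 × 51.94°) = 0.9708.
v₀ = √(221.2 × 10 / 0.9708) = √2278.5 = 47.73 m/s.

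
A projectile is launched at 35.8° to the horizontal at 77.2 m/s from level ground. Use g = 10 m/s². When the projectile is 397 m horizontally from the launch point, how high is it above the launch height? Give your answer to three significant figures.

85.3 m

v_x = 77.2 cos 35.8° = 62.61 m/s, v_y0 = 77.2 sin 35.8° = 45.16 m/s.
Time to reach x = 397 m: t = x / v_x = 397 / 62.61 = 6.341 s.
y = v_y0 t − ½ g t² = 45.16×6.341 − 5.000×6.341² = 85.3 m.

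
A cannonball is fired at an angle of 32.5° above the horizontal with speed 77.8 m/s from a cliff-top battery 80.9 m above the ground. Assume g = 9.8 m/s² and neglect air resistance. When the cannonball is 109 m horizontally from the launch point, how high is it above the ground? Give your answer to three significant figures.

v_x = 77.8 cos 32.5° = 65.62 m/s, v_y0 = 77.8 sin 32.5° = 41.80 m/s.
Time to reach x = 109 m: t = x / v_x = 109 / 65.62 = 1.661 s.
y = 80.9 + v_y0 t − ½ g t² = 80.9 + 41.80×1.661 − 4.900×1.661² = 137 m.

137 m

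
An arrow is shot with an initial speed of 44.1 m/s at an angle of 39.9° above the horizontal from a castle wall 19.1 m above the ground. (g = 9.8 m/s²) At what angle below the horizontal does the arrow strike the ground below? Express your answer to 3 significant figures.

45.4°

v_x = 44.1 cos 39.9° = 33.83 m/s.
At impact |v_y| = √(v_y0² + 2 g h) = √(28.29² + 2×9.8×19.1) = 34.27 m/s.
Angle below horizontal = arctan(|v_y| / v_x) = arctan(34.27 / 33.83) = 45.4°.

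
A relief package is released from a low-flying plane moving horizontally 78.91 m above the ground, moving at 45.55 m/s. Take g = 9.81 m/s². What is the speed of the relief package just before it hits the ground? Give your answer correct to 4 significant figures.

Fall time: t = √(2 × 78.91 / 9.81) = 4.0109 s.
At impact: v_x = 45.55 m/s (unchanged), v_y = g t = 9.81 × 4.0109 = 39.347 m/s.
Speed = √(v_x² + v_y²) = √(2074.8 + 1548.2) = 60.19 m/s.

60.19 m/s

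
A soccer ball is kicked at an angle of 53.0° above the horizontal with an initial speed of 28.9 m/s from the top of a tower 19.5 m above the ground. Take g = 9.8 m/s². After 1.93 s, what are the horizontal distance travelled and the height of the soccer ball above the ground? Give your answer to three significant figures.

v_x = 28.9 cos 53.0° = 17.39 m/s; v_y0 = 28.9 sin 53.0° = 23.08 m/s.
x = v_x t = 17.39 × 1.93 = 33.6 m.
y = 19.5 + v_y0 t − ½ g t² = 45.8 m.

x = 33.6 m, y = 45.8 m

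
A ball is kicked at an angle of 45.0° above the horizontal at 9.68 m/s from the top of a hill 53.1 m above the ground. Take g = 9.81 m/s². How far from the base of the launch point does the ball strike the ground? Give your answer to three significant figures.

Components: v_x = 9.68 cos 45.0° = 6.845 m/s, v_y = 9.68 sin 45.0° = 6.845 m/s.
Vertical: 0 = 53.1 + 6.845 t − ½(9.81) t² ⇒ 4.905 t² − 6.845 t − 53.1 = 0.
t = [6.845 + √(46.85 + 1042)] / 9.810 = 4.061 s.
Horizontal: R = v_x · t = 6.845 × 4.061 = 27.8 m.

27.8 m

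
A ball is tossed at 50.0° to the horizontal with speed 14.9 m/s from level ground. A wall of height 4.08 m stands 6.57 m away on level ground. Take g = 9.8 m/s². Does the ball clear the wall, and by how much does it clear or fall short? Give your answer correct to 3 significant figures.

v_x = 14.9 cos 50.0° = 9.578 m/s; v_y0 = 14.9 sin 50.0° = 11.41 m/s.
Time to reach the wall: t = 6.57 / 9.578 = 0.6859 s.
Height at that point: y = 11.41×0.6859 − 4.900×0.6859² = 5.521 m.
That is 5.521 − 4.08 = 1.44 m above the top of the wall, so the ball clears it.

Yes — it clears the wall by 1.44 m.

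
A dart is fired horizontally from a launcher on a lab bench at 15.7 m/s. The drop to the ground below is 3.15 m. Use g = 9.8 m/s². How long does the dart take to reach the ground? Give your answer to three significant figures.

0.802 s

The horizontal speed doesn't affect the fall. With v_y0 = 0, h = ½ g t².
t = √(2 × 3.15 / 9.8) = √0.6429 = 0.802 s.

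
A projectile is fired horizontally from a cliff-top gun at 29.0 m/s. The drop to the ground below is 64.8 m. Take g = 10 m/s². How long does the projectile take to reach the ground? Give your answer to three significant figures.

The horizontal speed doesn't affect the fall. With v_y0 = 0, h = ½ g t².
t = √(2 × 64.8 / 10) = √12.96 = 3.60 s.

3.60 s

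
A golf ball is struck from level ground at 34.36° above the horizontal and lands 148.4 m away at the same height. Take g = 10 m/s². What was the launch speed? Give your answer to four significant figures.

39.91 m/s

On level ground, R = v₀² sin(2θ) / g, so v₀ = √(R g / sin 2θ).
sin(2 × 34.36°) = 0.9318.
v₀ = √(148.4 × 10 / 0.9318) = √1592.6 = 39.91 m/s.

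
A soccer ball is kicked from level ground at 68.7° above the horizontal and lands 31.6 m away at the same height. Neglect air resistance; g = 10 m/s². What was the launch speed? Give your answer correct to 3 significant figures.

21.6 m/s

On level ground, R = v₀² sin(2θ) / g, so v₀ = √(R g / sin 2θ).
sin(2 × 68.7°) = 0.6769.
v₀ = √(31.6 × 10 / 0.6769) = √466.8 = 21.6 m/s.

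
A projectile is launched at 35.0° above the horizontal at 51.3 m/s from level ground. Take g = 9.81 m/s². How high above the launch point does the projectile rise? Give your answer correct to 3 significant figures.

44.1 m

Vertical component of launch velocity: v_y = 51.3 sin 35.0° = 29.42 m/s.
At the highest point the vertical velocity is zero, so v_y² = 2 g h_max.
h_max = (29.42)² / (2 × 9.81) = 865.5 / 19.62 = 44.1 m.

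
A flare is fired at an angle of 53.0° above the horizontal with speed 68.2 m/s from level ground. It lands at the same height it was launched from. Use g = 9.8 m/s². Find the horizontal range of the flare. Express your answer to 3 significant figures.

456 m

For level ground, R = v₀² sin(2θ) / g.
sin(2 × 53.0°) = sin 106.0° = 0.9613.
R = (68.2)² × 0.9613 / 9.8 = 456 m.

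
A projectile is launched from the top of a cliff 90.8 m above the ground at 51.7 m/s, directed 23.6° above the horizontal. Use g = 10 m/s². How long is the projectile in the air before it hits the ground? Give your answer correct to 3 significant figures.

Vertical component: v_y = 51.7 sin 23.6° = 20.70 m/s.
Taking up as positive with launch at y = 90.8 m, landing at y = 0: 0 = 90.8 + 20.70 t − ½(10) t².
Solving 5.000 t² − 20.70 t − 90.8 = 0 gives t = [20.70 + √(20.70² + 4·5.000·90.8)] / 10.00 = 6.81 s.

6.81 s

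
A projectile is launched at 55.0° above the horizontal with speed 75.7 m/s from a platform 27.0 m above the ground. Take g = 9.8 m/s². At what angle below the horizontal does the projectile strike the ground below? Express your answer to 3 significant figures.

56.7°

v_x = 75.7 cos 55.0° = 43.42 m/s.
At impact |v_y| = √(v_y0² + 2 g h) = √(62.01² + 2×9.8×27.0) = 66.14 m/s.
Angle below horizontal = arctan(|v_y| / v_x) = arctan(66.14 / 43.42) = 56.7°.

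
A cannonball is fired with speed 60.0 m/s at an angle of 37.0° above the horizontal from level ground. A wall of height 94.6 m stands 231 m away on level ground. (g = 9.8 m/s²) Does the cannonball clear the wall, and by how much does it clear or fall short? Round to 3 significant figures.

No — it falls 34.4 m short of clearing the wall.

v_x = 60.0 cos 37.0° = 47.92 m/s; v_y0 = 60.0 sin 37.0° = 36.11 m/s.
Time to reach the wall: t = 231 / 47.92 = 4.821 s.
Height at that point: y = 36.11×4.821 − 4.900×4.821² = 60.20 m.
That is 94.6 − 60.20 = 34.4 m below the top of the wall, so the cannonball does not clear it.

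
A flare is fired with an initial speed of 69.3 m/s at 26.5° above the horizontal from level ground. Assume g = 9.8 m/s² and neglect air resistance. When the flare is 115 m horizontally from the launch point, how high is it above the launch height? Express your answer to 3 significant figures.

40.5 m

v_x = 69.3 cos 26.5° = 62.02 m/s, v_y0 = 69.3 sin 26.5° = 30.92 m/s.
Time to reach x = 115 m: t = x / v_x = 115 / 62.02 = 1.854 s.
y = v_y0 t − ½ g t² = 30.92×1.854 − 4.900×1.854² = 40.5 m.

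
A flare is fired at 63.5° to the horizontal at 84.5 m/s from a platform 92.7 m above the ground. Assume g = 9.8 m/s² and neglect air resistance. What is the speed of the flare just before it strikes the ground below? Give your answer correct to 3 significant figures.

94.6 m/s

v_x = 84.5 cos 63.5° = 37.70 m/s is unchanged throughout.
For the vertical component, v_y² = v_y0² + 2 g h = (75.62)² + 2×9.8×92.7 = 7535, so |v_y| = 86.80 m/s.
Impact speed = √(v_x² + v_y²) = √(1421 + 7535) = 94.6 m/s.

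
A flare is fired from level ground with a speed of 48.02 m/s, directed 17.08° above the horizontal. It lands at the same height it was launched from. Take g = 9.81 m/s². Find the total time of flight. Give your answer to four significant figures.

Vertical component: v_y = 48.02 sin 17.08° = 14.104 m/s.
For a projectile landing at launch height, time of flight is t = 2 v_y / g = 2 × 14.104 / 9.81 = 2.875 s.

2.875 s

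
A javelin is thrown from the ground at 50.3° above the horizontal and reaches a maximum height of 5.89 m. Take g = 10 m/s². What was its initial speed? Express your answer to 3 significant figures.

14.1 m/s

At maximum height v_y = 0, so (v₀ sin θ)² = 2 g H.
v₀ sin 50.3° = √(2 × 10 × 5.89) = 10.85 m/s.
v₀ = 10.85 / sin 50.3° = 10.85 / 0.7694 = 14.1 m/s.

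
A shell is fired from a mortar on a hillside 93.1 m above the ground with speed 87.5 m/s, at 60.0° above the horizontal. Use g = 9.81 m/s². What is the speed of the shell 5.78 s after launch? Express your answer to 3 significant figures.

v_x = 87.5 cos 60.0° = 43.75 m/s (constant).
v_y(t) = 87.5 sin 60.0° − g t = 75.78 − 9.81 × 5.78 = 19.08 m/s.
Speed = √(v_x² + v_y²) = √(1914 + 364.0) = 47.7 m/s.

47.7 m/s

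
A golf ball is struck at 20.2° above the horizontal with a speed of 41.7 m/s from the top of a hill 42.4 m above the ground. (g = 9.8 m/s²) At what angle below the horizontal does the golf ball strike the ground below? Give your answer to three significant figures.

39.5°

v_x = 41.7 cos 20.2° = 39.14 m/s.
At impact |v_y| = √(v_y0² + 2 g h) = √(14.40² + 2×9.8×42.4) = 32.22 m/s.
Angle below horizontal = arctan(|v_y| / v_x) = arctan(32.22 / 39.14) = 39.5°.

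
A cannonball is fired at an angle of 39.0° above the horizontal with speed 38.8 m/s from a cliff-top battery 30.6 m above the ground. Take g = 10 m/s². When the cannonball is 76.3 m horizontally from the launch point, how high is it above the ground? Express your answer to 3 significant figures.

v_x = 38.8 cos 39.0° = 30.15 m/s, v_y0 = 38.8 sin 39.0° = 24.42 m/s.
Time to reach x = 76.3 m: t = x / v_x = 76.3 / 30.15 = 2.531 s.
y = 30.6 + v_y0 t − ½ g t² = 30.6 + 24.42×2.531 − 5.000×2.531² = 60.4 m.

60.4 m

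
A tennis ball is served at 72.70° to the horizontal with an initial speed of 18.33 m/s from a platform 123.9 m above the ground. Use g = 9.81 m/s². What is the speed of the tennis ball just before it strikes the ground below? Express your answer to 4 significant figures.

52.60 m/s

v_x = 18.33 cos 72.70° = 5.4509 m/s is unchanged throughout.
For the vertical component, v_y² = v_y0² + 2 g h = (17.501)² + 2×9.81×123.9 = 2737.2, so |v_y| = 52.318 m/s.
Impact speed = √(v_x² + v_y²) = √(29.712 + 2737.2) = 52.60 m/s.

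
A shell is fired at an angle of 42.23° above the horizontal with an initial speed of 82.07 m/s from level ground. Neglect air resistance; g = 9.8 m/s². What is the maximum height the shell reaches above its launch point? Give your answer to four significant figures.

Vertical component of launch velocity: v_y = 82.07 sin 42.23° = 55.160 m/s.
At the highest point the vertical velocity is zero, so v_y² = 2 g h_max.
h_max = (55.160)² / (2 × 9.8) = 3042.6 / 19.60 = 155.2 m.

155.2 m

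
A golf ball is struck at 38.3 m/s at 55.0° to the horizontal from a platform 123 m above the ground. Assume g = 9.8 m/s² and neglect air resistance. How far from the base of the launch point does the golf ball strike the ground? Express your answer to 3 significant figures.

Components: v_x = 38.3 cos 55.0° = 21.97 m/s, v_y = 38.3 sin 55.0° = 31.37 m/s.
Vertical: 0 = 123 + 31.37 t − ½(9.8) t² ⇒ 4.900 t² − 31.37 t − 123 = 0.
t = [31.37 + √(984.1 + 2411)] / 9.800 = 9.147 s.
Horizontal: R = v_x · t = 21.97 × 9.147 = 201 m.

201 m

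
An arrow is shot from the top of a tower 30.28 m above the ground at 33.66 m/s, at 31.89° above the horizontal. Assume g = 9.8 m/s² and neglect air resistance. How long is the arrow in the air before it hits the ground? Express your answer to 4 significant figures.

Vertical component: v_y = 33.66 sin 31.89° = 17.782 m/s.
Taking up as positive with launch at y = 30.28 m, landing at y = 0: 0 = 30.28 + 17.782 t − ½(9.8) t².
Solving 4.900 t² − 17.782 t − 30.28 = 0 gives t = [17.782 + √(17.782² + 4·4.900·30.28)] / 9.800 = 4.892 s.

4.892 s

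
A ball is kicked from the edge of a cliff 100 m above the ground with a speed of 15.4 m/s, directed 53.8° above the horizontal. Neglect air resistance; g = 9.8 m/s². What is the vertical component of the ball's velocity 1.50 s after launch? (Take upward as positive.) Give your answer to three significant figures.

-2.27 m/s

Initial vertical component: v_y0 = 15.4 sin 53.8° = 12.43 m/s.
v_y(t) = v_y0 − g t = 12.43 − 9.8 × 1.50 = -2.27 m/s.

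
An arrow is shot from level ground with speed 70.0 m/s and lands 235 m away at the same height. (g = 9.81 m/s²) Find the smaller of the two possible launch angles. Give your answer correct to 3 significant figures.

14.0°

Level-ground range: R = v₀² sin(2θ)/g ⇒ sin 2θ = R g / v₀² = 235×9.81/70.0² = 0.4705.
2θ = arcsin(0.4705) = 28.07° or 180° − 28.07° = 151.93°.
So θ = 14.0° or θ = 76.0°.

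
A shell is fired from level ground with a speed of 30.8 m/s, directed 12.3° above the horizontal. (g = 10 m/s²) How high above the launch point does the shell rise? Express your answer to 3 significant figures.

2.15 m

Vertical component of launch velocity: v_y = 30.8 sin 12.3° = 6.561 m/s.
At the highest point the vertical velocity is zero, so v_y² = 2 g h_max.
h_max = (6.561)² / (2 × 10) = 43.05 / 20.00 = 2.15 m.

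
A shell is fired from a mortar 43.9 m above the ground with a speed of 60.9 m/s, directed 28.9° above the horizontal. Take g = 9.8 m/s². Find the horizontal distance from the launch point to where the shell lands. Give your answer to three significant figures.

386 m

Components: v_x = 60.9 cos 28.9° = 53.32 m/s, v_y = 60.9 sin 28.9° = 29.43 m/s.
Vertical: 0 = 43.9 + 29.43 t − ½(9.8) t² ⇒ 4.900 t² − 29.43 t − 43.9 = 0.
t = [29.43 + √(866.1 + 860.4)] / 9.800 = 7.243 s.
Horizontal: R = v_x · t = 53.32 × 7.243 = 386 m.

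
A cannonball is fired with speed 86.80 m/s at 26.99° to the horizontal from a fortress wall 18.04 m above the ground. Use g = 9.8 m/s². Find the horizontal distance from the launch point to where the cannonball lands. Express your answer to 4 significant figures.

Components: v_x = 86.80 cos 26.99° = 77.346 m/s, v_y = 86.80 sin 26.99° = 39.393 m/s.
Vertical: 0 = 18.04 + 39.393 t − ½(9.8) t² ⇒ 4.900 t² − 39.393 t − 18.04 = 0.
t = [39.393 + √(1551.8 + 353.58)] / 9.800 = 8.4738 s.
Horizontal: R = v_x · t = 77.346 × 8.4738 = 655.4 m.

655.4 m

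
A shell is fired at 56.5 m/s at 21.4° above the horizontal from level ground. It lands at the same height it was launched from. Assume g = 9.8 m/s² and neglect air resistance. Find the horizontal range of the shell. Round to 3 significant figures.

Components: v_x = 56.5 cos 21.4° = 52.60 m/s, v_y = 56.5 sin 21.4° = 20.62 m/s.
Time of flight (same landing height): t = 2 v_y / g = 2 × 20.62 / 9.8 = 4.208 s.
Range: R = v_x · t = 52.60 × 4.208 = 221 m.

221 m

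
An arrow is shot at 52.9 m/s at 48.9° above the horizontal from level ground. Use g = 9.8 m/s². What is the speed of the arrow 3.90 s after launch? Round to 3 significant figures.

34.8 m/s

v_x = 52.9 cos 48.9° = 34.78 m/s (constant).
v_y(t) = 52.9 sin 48.9° − g t = 39.86 − 9.8 × 3.90 = 1.640 m/s.
Speed = √(v_x² + v_y²) = √(1210 + 2.690) = 34.8 m/s.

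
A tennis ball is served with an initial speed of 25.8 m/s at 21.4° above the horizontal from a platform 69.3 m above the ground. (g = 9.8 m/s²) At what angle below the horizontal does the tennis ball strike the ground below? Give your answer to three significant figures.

v_x = 25.8 cos 21.4° = 24.02 m/s.
At impact |v_y| = √(v_y0² + 2 g h) = √(9.414² + 2×9.8×69.3) = 38.04 m/s.
Angle below horizontal = arctan(|v_y| / v_x) = arctan(38.04 / 24.02) = 57.7°.

57.7°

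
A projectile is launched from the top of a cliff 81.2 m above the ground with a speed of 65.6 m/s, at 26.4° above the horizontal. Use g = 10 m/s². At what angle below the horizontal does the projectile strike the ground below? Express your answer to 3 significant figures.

v_x = 65.6 cos 26.4° = 58.76 m/s.
At impact |v_y| = √(v_y0² + 2 g h) = √(29.17² + 2×10×81.2) = 49.75 m/s.
Angle below horizontal = arctan(|v_y| / v_x) = arctan(49.75 / 58.76) = 40.3°.

40.3°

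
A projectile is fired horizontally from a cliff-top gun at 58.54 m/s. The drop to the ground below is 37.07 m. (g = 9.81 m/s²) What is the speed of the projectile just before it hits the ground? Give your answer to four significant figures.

Fall time: t = √(2 × 37.07 / 9.81) = 2.7491 s.
At impact: v_x = 58.54 m/s (unchanged), v_y = g t = 9.81 × 2.7491 = 26.969 m/s.
Speed = √(v_x² + v_y²) = √(3426.9 + 727.33) = 64.45 m/s.

64.45 m/s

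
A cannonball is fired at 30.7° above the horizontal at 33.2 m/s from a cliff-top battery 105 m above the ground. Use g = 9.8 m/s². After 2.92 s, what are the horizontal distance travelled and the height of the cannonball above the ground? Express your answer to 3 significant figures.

x = 83.4 m, y = 113 m

v_x = 33.2 cos 30.7° = 28.55 m/s; v_y0 = 33.2 sin 30.7° = 16.95 m/s.
x = v_x t = 28.55 × 2.92 = 83.4 m.
y = 105 + v_y0 t − ½ g t² = 113 m.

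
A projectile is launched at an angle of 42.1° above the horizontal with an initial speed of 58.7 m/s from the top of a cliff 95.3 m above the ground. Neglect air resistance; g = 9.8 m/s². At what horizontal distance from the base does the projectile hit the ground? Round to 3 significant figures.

Components: v_x = 58.7 cos 42.1° = 43.55 m/s, v_y = 58.7 sin 42.1° = 39.35 m/s.
Vertical: 0 = 95.3 + 39.35 t − ½(9.8) t² ⇒ 4.900 t² − 39.35 t − 95.3 = 0.
t = [39.35 + √(1548 + 1868)] / 9.800 = 9.979 s.
Horizontal: R = v_x · t = 43.55 × 9.979 = 435 m.

435 m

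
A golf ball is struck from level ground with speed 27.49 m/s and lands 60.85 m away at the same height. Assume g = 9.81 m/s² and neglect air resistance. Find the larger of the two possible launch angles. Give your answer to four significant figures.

Level-ground range: R = v₀² sin(2θ)/g ⇒ sin 2θ = R g / v₀² = 60.85×9.81/27.49² = 0.7899.
2θ = arcsin(0.7899) = 52.176° or 180° − 52.176° = 127.824°.
So θ = 26.09° or θ = 63.91°.

63.91°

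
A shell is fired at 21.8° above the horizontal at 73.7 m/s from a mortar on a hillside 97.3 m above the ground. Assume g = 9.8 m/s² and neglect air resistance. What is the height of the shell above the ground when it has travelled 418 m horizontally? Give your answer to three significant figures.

81.7 m

v_x = 73.7 cos 21.8° = 68.43 m/s, v_y0 = 73.7 sin 21.8° = 27.37 m/s.
Time to reach x = 418 m: t = x / v_x = 418 / 68.43 = 6.108 s.
y = 97.3 + v_y0 t − ½ g t² = 97.3 + 27.37×6.108 − 4.900×6.108² = 81.7 m.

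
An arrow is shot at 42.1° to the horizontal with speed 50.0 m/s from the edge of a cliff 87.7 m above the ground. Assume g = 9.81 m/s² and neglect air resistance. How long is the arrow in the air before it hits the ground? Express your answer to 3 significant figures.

Vertical component: v_y = 50.0 sin 42.1° = 33.52 m/s.
Taking up as positive with launch at y = 87.7 m, landing at y = 0: 0 = 87.7 + 33.52 t − ½(9.81) t².
Solving 4.905 t² − 33.52 t − 87.7 = 0 gives t = [33.52 + √(33.52² + 4·4.905·87.7)] / 9.810 = 8.85 s.

8.85 s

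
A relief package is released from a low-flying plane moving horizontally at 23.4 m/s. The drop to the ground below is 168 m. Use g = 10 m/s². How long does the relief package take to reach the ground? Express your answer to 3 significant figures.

The horizontal speed doesn't affect the fall. With v_y0 = 0, h = ½ g t².
t = √(2 × 168 / 10) = √33.60 = 5.80 s.

5.80 s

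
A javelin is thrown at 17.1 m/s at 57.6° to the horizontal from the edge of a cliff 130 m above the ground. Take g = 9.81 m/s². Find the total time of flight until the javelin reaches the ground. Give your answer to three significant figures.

6.83 s

Vertical component: v_y = 17.1 sin 57.6° = 14.44 m/s.
Taking up as positive with launch at y = 130 m, landing at y = 0: 0 = 130 + 14.44 t − ½(9.81) t².
Solving 4.905 t² − 14.44 t − 130 = 0 gives t = [14.44 + √(14.44² + 4·4.905·130)] / 9.810 = 6.83 s.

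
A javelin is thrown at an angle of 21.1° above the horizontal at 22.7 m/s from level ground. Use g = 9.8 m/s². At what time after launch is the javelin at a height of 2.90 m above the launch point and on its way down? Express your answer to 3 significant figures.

1.16 s

v_y0 = 22.7 sin 21.1° = 8.172 m/s.
Set y = v_y0 t − ½ g t² = 2.90: 4.900 t² − 8.172 t + 2.90 = 0.
t = [8.172 ± √(66.78 − 56.84)] / 9.8 = (8.172 ± 3.153) / 9.8, giving t = 0.512 s or t = 1.16 s.
On the way down corresponds to the larger root: t = 1.16 s.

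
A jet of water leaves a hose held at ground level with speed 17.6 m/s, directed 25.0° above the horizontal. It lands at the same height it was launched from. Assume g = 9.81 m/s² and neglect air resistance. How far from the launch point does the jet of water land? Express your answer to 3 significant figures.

Components: v_x = 17.6 cos 25.0° = 15.95 m/s, v_y = 17.6 sin 25.0° = 7.438 m/s.
Time of flight (same landing height): t = 2 v_y / g = 2 × 7.438 / 9.81 = 1.516 s.
Range: R = v_x · t = 15.95 × 1.516 = 24.2 m.

24.2 m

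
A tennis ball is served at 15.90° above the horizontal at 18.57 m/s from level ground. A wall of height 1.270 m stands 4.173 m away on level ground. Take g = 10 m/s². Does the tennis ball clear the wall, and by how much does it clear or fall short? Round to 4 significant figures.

v_x = 18.57 cos 15.90° = 17.860 m/s; v_y0 = 18.57 sin 15.90° = 5.0874 m/s.
Time to reach the wall: t = 4.173 / 17.860 = 0.23365 s.
Height at that point: y = 5.0874×0.23365 − 5.000×0.23365² = 0.91571 m.
That is 1.270 − 0.91571 = 0.3543 m below the top of the wall, so the tennis ball does not clear it.

No — it falls 0.3543 m short of clearing the wall.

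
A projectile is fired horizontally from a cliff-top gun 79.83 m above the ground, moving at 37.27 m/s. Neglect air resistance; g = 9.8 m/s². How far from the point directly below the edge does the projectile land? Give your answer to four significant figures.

150.4 m

Initial vertical velocity is zero, so the fall time comes from h = ½ g t²: t = √(2 × 79.83 / 9.8) = 4.0363 s.
Horizontal motion is uniform at 37.27 m/s, so x = 37.27 × 4.0363 = 150.4 m.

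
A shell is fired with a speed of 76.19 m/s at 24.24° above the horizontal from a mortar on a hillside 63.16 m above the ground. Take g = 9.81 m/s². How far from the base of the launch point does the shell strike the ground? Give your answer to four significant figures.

555.0 m

Components: v_x = 76.19 cos 24.24° = 69.473 m/s, v_y = 76.19 sin 24.24° = 31.281 m/s.
Vertical: 0 = 63.16 + 31.281 t − ½(9.81) t² ⇒ 4.905 t² − 31.281 t − 63.16 = 0.
t = [31.281 + √(978.50 + 1239.2)] / 9.810 = 7.9891 s.
Horizontal: R = v_x · t = 69.473 × 7.9891 = 555.0 m.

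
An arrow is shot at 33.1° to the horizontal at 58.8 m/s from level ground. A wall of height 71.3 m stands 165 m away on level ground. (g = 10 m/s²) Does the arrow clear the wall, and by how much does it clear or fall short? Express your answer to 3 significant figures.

No — it falls 19.8 m short of clearing the wall.

v_x = 58.8 cos 33.1° = 49.26 m/s; v_y0 = 58.8 sin 33.1° = 32.11 m/s.
Time to reach the wall: t = 165 / 49.26 = 3.350 s.
Height at that point: y = 32.11×3.350 − 5.000×3.350² = 51.46 m.
That is 71.3 − 51.46 = 19.8 m below the top of the wall, so the arrow does not clear it.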